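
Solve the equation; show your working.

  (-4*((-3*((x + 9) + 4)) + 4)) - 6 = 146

Step 1. [(-4*((-3*((x + 9) + 4)) + 4)) - 6 = 146] add 6: x sits inside (… - 6), so sub: -4*((-3*((x + 9) + 4)) + 4) = 152.
Step 2. [-4*((-3*((x + 9) + 4)) + 4) = 152] -4 out front; divide by -4 ⇒ div: (-3*((x + 9) + 4)) + 4 = -38.
Step 3. [(-3*((x + 9) + 4)) + 4 = -38] peel the +4: subtract 4 from each side. So sub: -3*((x + 9) + 4) = -42.
Step 4. [-3*((x + 9) + 4) = -42] divide by the outer -3, so div: (x + 9) + 4 = 14.
Step 5. [(x + 9) + 4 = 14] 4 comes off first (subtract 4). So sub: x + 9 = 10.
Step 6. [x + 9 = 10] the outer +9 inverts by subtracting 9 ⇒ sub: x = 1.

Answer: x ∈ {1}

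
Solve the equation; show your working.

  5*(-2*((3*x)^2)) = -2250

Step 1. [5*(-2*((3*x)^2)) = -2250] 5 out front; divide by 5. So div: -2*((3*x)^2) = -450.
Step 2. [-2*((3*x)^2) = -450] divide by the outer -2 ⇒ div: (3*x)^2 = 225.
Step 3. [(3*x)^2 = 225] LHS squared, RHS 225 ≥ 0: apply √ (±), so sqrt: 3*x = 15 or -15.
Step 4. [3*x = 15 or -15] leading coefficient 3: divide by 3. So div: x = 5 or -5.

Answer: x ∈ {-5, 5}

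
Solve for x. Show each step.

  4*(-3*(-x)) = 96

Step 1. [4*(-3*(-x)) = 96] leading coefficient 4: divide by 4, so div: -3*(-x) = 24.
Step 2. [-3*(-x) = 24] divide by the outer -3. So div: -x = -8.
Step 3. [-x = -8] LHS negated; negate both sides, so neg: x = 8.

Answer: x ∈ {8}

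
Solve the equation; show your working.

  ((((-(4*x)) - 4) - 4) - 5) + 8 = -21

Step 1. [((((-(4*x)) - 4) - 4) - 5) + 8 = -21] +8 is outermost — subtract 8 both sides. So sub: (((-(4*x)) - 4) - 4) - 5 = -29.
Step 2. [(((-(4*x)) - 4) - 4) - 5 = -29] add 5: x sits inside (… - 5) ⇒ sub: ((-(4*x)) - 4) - 4 = -24.
Step 3. [((-(4*x)) - 4) - 4 = -24] the outer -4 inverts by adding 4. So sub: (-(4*x)) - 4 = -20.
Step 4. [(-(4*x)) - 4 = -20] add 4: x sits inside (… - 4). So sub: -(4*x) = -16.
Step 5. [-(4*x) = -16] LHS negated; negate both sides. So neg: 4*x = 16.
Step 6. [4*x = 16] LHS = 4·(…); ÷4 both sides, so div: x = 4.

Answer: x ∈ {4}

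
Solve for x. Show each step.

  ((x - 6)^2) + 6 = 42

Step 1. [((x - 6)^2) + 6 = 42] +6 is outermost — subtract 6 both sides, so sub: (x - 6)^2 = 36.
Step 2. [(x - 6)^2 = 36] 36 ≥ 0, LHS is (·)² — take ±√, so sqrt: x - 6 = 6 or -6.
Step 3. [x - 6 = 6 or -6] 6 comes off first (add 6). So sub: x = 12 or 0.

Answer: x ∈ {0, 12}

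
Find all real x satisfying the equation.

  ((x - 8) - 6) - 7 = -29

Step 1. [((x - 8) - 6) - 7 = -29] peel the -7: add 7 from each side. So sub: (x - 8) - 6 = -22.
Step 2. [(x - 8) - 6 = -22] the outer -6 inverts by adding 6, so sub: x - 8 = -16.
Step 3. [x - 8 = -16] the outer -8 inverts by adding 8. So sub: x = -8.

Answer: x ∈ {-8}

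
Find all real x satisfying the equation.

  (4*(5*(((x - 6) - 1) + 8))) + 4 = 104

Step 1. [(4*(5*(((x - 6) - 1) + 8))) + 4 = 104] 4 divides every term; factor it out. So factor: (5*(((x - 6) - 1) + 8)) + 1 = 26.
Step 2. [(5*(((x - 6) - 1) + 8)) + 1 = 26] +1 is outermost — subtract 1 both sides ⇒ sub: 5*(((x - 6) - 1) + 8) = 25.
Step 3. [5*(((x - 6) - 1) + 8) = 25] leading coefficient 5: divide by 5. So div: ((x - 6) - 1) + 8 = 5.
Step 4. [((x - 6) - 1) + 8 = 5] the outer +8 inverts by subtracting 8 ⇒ sub: (x - 6) - 1 = -3.
Step 5. [(x - 6) - 1 = -3] add 1: x sits inside (… - 1), so sub: x - 6 = -2.
Step 6. [x - 6 = -2] the outer -6 inverts by adding 6 ⇒ sub: x = 4.

Answer: x ∈ {4}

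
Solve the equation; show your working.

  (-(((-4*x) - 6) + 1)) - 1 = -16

Step 1. [(-(((-4*x) - 6) + 1)) - 1 = -16] add 1: x sits inside (… - 1) ⇒ sub: -(((-4*x) - 6) + 1) = -15.
Step 2. [-(((-4*x) - 6) + 1) = -15] LHS negated; negate both sides ⇒ neg: ((-4*x) - 6) + 1 = 15.
Step 3. [((-4*x) - 6) + 1 = 15] subtract 1: x sits inside (… + 1) ⇒ sub: (-4*x) - 6 = 14.
Step 4. [(-4*x) - 6 = 14] -6 is outermost — add 6 both sides ⇒ sub: -4*x = 20.
Step 5. [-4*x = 20] -4 out front; divide by -4. So div: x = -5.

Answer: x ∈ {-5}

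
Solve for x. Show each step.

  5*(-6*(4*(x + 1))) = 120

Step 1. [5*(-6*(4*(x + 1))) = 120] leading coefficient 5: divide by 5. So div: -6*(4*(x + 1)) = 24.
Step 2. [-6*(4*(x + 1)) = 24] -6 out front; divide by -6. So div: 4*(x + 1) = -4.
Step 3. [4*(x + 1) = -4] 4 out front; divide by 4. So div: x + 1 = -1.
Step 4. [x + 1 = -1] +1 is outermost — subtract 1 both sides. So sub: x = -2.

Answer: x ∈ {-2}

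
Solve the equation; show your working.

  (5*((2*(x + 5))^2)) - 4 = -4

Step 1. [(5*((2*(x + 5))^2)) - 4 = -4] 4 comes off first (add 4), so sub: 5*((2*(x + 5))^2) = 0.
Step 2. [5*((2*(x + 5))^2) = 0] LHS = 5·(…); ÷5 both sides ⇒ div: (2*(x + 5))^2 = 0.
Step 3. [(2*(x + 5))^2 = 0] √ both sides: 0 ≥ 0 gives two branches. So sqrt: 2*(x + 5) = 0.
Step 4. [2*(x + 5) = 0] 2·(inner) — divide through by 2, so div: x + 5 = 0.
Step 5. [x + 5 = 0] peel the +5: subtract 5 from each side, so sub: x = -5.

Answer: x ∈ {-5}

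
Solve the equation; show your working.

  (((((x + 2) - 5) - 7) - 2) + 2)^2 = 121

Step 1. [(((((x + 2) - 5) - 7) - 2) + 2)^2 = 121] LHS squared, RHS 121 ≥ 0: apply √ (±). So sqrt: ((((x + 2) - 5) - 7) - 2) + 2 = 11 or -11.
Step 2. [((((x + 2) - 5) - 7) - 2) + 2 = 11 or -11] subtract 2: x sits inside (… + 2) ⇒ sub: (((x + 2) - 5) - 7) - 2 = 9 or -13.
Step 3. [(((x + 2) - 5) - 7) - 2 = 9 or -13] add 2: x sits inside (… - 2) ⇒ sub: ((x + 2) - 5) - 7 = 11 or -11.
Step 4. [((x + 2) - 5) - 7 = 11 or -11] add 7: x sits inside (… - 7), so sub: (x + 2) - 5 = 18 or -4.
Step 5. [(x + 2) - 5 = 18 or -4] the outer -5 inverts by adding 5 ⇒ sub: x + 2 = 23 or 1.
Step 6. [x + 2 = 23 or 1] peel the +2: subtract 2 from each side. So sub: x = 21 or -1.

Answer: x ∈ {-1, 21}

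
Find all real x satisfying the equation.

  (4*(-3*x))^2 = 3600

Step 1. [(4*(-3*x))^2 = 3600] LHS squared, RHS 3600 ≥ 0: apply √ (±) ⇒ sqrt: 4*(-3*x) = 60 or -60.
Step 2. [4*(-3*x) = 60 or -60] LHS = 4·(…); ÷4 both sides. So div: -3*x = 15 or -15.
Step 3. [-3*x = 15 or -15] -3 out front; divide by -3, so div: x = -5 or 5.

Answer: x ∈ {-5, 5}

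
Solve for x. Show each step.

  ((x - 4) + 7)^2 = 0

Step 1. [((x - 4) + 7)^2 = 0] 0 ≥ 0, LHS is (·)² — take ±√. So sqrt: (x - 4) + 7 = 0.
Step 2. [(x - 4) + 7 = 0] the outer +7 inverts by subtracting 7 ⇒ sub: x - 4 = -7.
Step 3. [x - 4 = -7] add 4: x sits inside (… - 4), so sub: x = -3.

Answer: x ∈ {-3}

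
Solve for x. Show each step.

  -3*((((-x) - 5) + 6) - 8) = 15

Step 1. [-3*((((-x) - 5) + 6) - 8) = 15] leading coefficient -3: divide by -3, so div: (((-x) - 5) + 6) - 8 = -5.
Step 2. [(((-x) - 5) + 6) - 8 = -5] peel the -8: add 8 from each side. So sub: ((-x) - 5) + 6 = 3.
Step 3. [((-x) - 5) + 6 = 3] subtract 6: x sits inside (… + 6). So sub: (-x) - 5 = -3.
Step 4. [(-x) - 5 = -3] the outer -5 inverts by adding 5 ⇒ sub: -x = 2.
Step 5. [-x = 2] LHS negated; negate both sides, so neg: x = -2.

Answer: x ∈ {-2}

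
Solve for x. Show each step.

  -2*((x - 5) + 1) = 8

Step 1. [-2*((x - 5) + 1) = 8] -2 out front; divide by -2, so div: (x - 5) + 1 = -4.
Step 2. [(x - 5) + 1 = -4] 1 comes off first (subtract 1) ⇒ sub: x - 5 = -5.
Step 3. [x - 5 = -5] 5 comes off first (add 5). So sub: x = 0.

Answer: x ∈ {0}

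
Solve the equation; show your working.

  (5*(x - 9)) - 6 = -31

Step 1. [(5*(x - 9)) - 6 = -31] 6 comes off first (add 6). So sub: 5*(x - 9) = -25.
Step 2. [5*(x - 9) = -25] LHS = 5·(…); ÷5 both sides ⇒ div: x - 9 = -5.
Step 3. [x - 9 = -5] peel the -9: add 9 from each side ⇒ sub: x = 4.

Answer: x ∈ {4}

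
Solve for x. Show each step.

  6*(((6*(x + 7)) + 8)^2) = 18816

Step 1. [6*(((6*(x + 7)) + 8)^2) = 18816] divide by the outer 6, so div: ((6*(x + 7)) + 8)^2 = 3136.
Step 2. [((6*(x + 7)) + 8)^2 = 3136] √ both sides: 3136 ≥ 0 gives two branches ⇒ sqrt: (6*(x + 7)) + 8 = 56 or -56.
Step 3. [(6*(x + 7)) + 8 = 56 or -56] the outer +8 inverts by subtracting 8, so sub: 6*(x + 7) = 48 or -64.
Step 4. [6*(x + 7) = 48 or -64] divide by the outer 6, so div: x + 7 = 8 or -32/3.
Step 5. [x + 7 = 8 or -32/3] peel the +7: subtract 7 from each side, so sub: x = 1 or -53/3.

Answer: x ∈ {-53/3, 1}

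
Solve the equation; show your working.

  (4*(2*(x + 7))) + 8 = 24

Step 1. [(4*(2*(x + 7))) + 8 = 24] the outer +8 inverts by subtracting 8 ⇒ sub: 4*(2*(x + 7)) = 16.
Step 2. [4*(2*(x + 7)) = 16] divide by the outer 4, so div: 2*(x + 7) = 4.
Step 3. [2*(x + 7) = 4] LHS = 2·(…); ÷2 both sides. So div: x + 7 = 2.
Step 4. [x + 7 = 2] 7 comes off first (subtract 7). So sub: x = -5.

Answer: x ∈ {-5}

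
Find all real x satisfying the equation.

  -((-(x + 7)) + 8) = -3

Step 1. [-((-(x + 7)) + 8) = -3] flip signs both sides, so neg: (-(x + 7)) + 8 = 3.
Step 2. [(-(x + 7)) + 8 = 3] 8 comes off first (subtract 8). So sub: -(x + 7) = -5.
Step 3. [-(x + 7) = -5] leading − — multiply by −1 ⇒ neg: x + 7 = 5.
Step 4. [x + 7 = 5] peel the +7: subtract 7 from each side, so sub: x = -2.

Answer: x ∈ {-2}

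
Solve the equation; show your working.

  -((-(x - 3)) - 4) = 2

Step 1. [-((-(x - 3)) - 4) = 2] leading − — multiply by −1, so neg: (-(x - 3)) - 4 = -2.
Step 2. [(-(x - 3)) - 4 = -2] add 4: x sits inside (… - 4). So sub: -(x - 3) = 2.
Step 3. [-(x - 3) = 2] LHS negated; negate both sides ⇒ neg: x - 3 = -2.
Step 4. [x - 3 = -2] the outer -3 inverts by adding 3. So sub: x = 1.

Answer: x ∈ {1}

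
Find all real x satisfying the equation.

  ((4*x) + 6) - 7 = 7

Step 1. [((4*x) + 6) - 7 = 7] -7 is outermost — add 7 both sides ⇒ sub: (4*x) + 6 = 14.
Step 2. [(4*x) + 6 = 14] 6 comes off first (subtract 6), so sub: 4*x = 8.
Step 3. [4*x = 8] leading coefficient 4: divide by 4 ⇒ div: x = 2.

Answer: x ∈ {2}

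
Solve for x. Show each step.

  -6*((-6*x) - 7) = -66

Step 1. [-6*((-6*x) - 7) = -66] -6 out front; divide by -6. So div: (-6*x) - 7 = 11.
Step 2. [(-6*x) - 7 = 11] -7 is outermost — add 7 both sides ⇒ sub: -6*x = 18.
Step 3. [-6*x = 18] leading coefficient -6: divide by -6, so div: x = -3.

Answer: x ∈ {-3}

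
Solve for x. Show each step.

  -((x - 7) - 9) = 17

Step 1. [-((x - 7) - 9) = 17] flip signs both sides, so neg: (x - 7) - 9 = -17.
Step 2. [(x - 7) - 9 = -17] -9 is outermost — add 9 both sides. So sub: x - 7 = -8.
Step 3. [x - 7 = -8] the outer -7 inverts by adding 7, so sub: x = -1.

Answer: x ∈ {-1}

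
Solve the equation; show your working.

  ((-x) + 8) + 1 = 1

Step 1. [((-x) + 8) + 1 = 1] subtract 1: x sits inside (… + 1) ⇒ sub: (-x) + 8 = 0.
Step 2. [(-x) + 8 = 0] 8 comes off first (subtract 8) ⇒ sub: -x = -8.
Step 3. [-x = -8] LHS negated; negate both sides ⇒ neg: x = 8.

Answer: x ∈ {8}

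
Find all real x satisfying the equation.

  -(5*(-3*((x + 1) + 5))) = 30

Step 1. [-(5*(-3*((x + 1) + 5))) = 30] LHS negated; negate both sides, so neg: 5*(-3*((x + 1) + 5)) = -30.
Step 2. [5*(-3*((x + 1) + 5)) = -30] LHS = 5·(…); ÷5 both sides ⇒ div: -3*((x + 1) + 5) = -6.
Step 3. [-3*((x + 1) + 5) = -6] -3 out front; divide by -3. So div: (x + 1) + 5 = 2.
Step 4. [(x + 1) + 5 = 2] the outer +5 inverts by subtracting 5, so sub: x + 1 = -3.
Step 5. [x + 1 = -3] peel the +1: subtract 1 from each side. So sub: x = -4.

Answer: x ∈ {-4}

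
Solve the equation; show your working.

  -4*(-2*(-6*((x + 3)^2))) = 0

Step 1. [-4*(-2*(-6*((x + 3)^2))) = 0] LHS = -4·(…); ÷-4 both sides, so div: -2*(-6*((x + 3)^2)) = 0.
Step 2. [-2*(-6*((x + 3)^2)) = 0] -2·(inner) — divide through by -2 ⇒ div: -6*((x + 3)^2) = 0.
Step 3. [-6*((x + 3)^2) = 0] -6 out front; divide by -6 ⇒ div: (x + 3)^2 = 0.
Step 4. [(x + 3)^2 = 0] 0 ≥ 0, LHS is (·)² — take ±√. So sqrt: x + 3 = 0.
Step 5. [x + 3 = 0] subtract 3: x sits inside (… + 3) ⇒ sub: x = -3.

Answer: x ∈ {-3}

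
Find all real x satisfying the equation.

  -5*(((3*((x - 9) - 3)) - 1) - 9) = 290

Step 1. [-5*(((3*((x - 9) - 3)) - 1) - 9) = 290] divide by the outer -5 ⇒ div: ((3*((x - 9) - 3)) - 1) - 9 = -58.
Step 2. [((3*((x - 9) - 3)) - 1) - 9 = -58] the outer -9 inverts by adding 9 ⇒ sub: (3*((x - 9) - 3)) - 1 = -49.
Step 3. [(3*((x - 9) - 3)) - 1 = -49] -1 is outermost — add 1 both sides, so sub: 3*((x - 9) - 3) = -48.
Step 4. [3*((x - 9) - 3) = -48] 3·(inner) — divide through by 3 ⇒ div: (x - 9) - 3 = -16.
Step 5. [(x - 9) - 3 = -16] the outer -3 inverts by adding 3. So sub: x - 9 = -13.
Step 6. [x - 9 = -13] 9 comes off first (add 9) ⇒ sub: x = -4.

Answer: x ∈ {-4}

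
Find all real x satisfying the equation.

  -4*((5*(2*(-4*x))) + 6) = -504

Step 1. [-4*((5*(2*(-4*x))) + 6) = -504] -4 out front; divide by -4, so div: (5*(2*(-4*x))) + 6 = 126.
Step 2. [(5*(2*(-4*x))) + 6 = 126] the outer +6 inverts by subtracting 6, so sub: 5*(2*(-4*x)) = 120.
Step 3. [5*(2*(-4*x)) = 120] 5 out front; divide by 5. So div: 2*(-4*x) = 24.
Step 4. [2*(-4*x) = 24] LHS = 2·(…); ÷2 both sides. So div: -4*x = 12.
Step 5. [-4*x = 12] -4 out front; divide by -4 ⇒ div: x = -3.

Answer: x ∈ {-3}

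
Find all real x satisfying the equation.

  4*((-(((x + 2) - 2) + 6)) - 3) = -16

Step 1. [4*((-(((x + 2) - 2) + 6)) - 3) = -16] leading coefficient 4: divide by 4 ⇒ div: (-(((x + 2) - 2) + 6)) - 3 = -4.
Step 2. [(-(((x + 2) - 2) + 6)) - 3 = -4] the outer -3 inverts by adding 3 ⇒ sub: -(((x + 2) - 2) + 6) = -1.
Step 3. [-(((x + 2) - 2) + 6) = -1] leading − — multiply by −1. So neg: ((x + 2) - 2) + 6 = 1.
Step 4. [((x + 2) - 2) + 6 = 1] 6 comes off first (subtract 6), so sub: (x + 2) - 2 = -5.
Step 5. [(x + 2) - 2 = -5] 2 comes off first (add 2), so sub: x + 2 = -3.
Step 6. [x + 2 = -3] 2 comes off first (subtract 2). So sub: x = -5.

Answer: x ∈ {-5}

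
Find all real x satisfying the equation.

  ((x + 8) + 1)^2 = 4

Step 1. [((x + 8) + 1)^2 = 4] 4 ≥ 0, LHS is (·)² — take ±√ ⇒ sqrt: (x + 8) + 1 = 2 or -2.
Step 2. [(x + 8) + 1 = 2 or -2] subtract 1: x sits inside (… + 1), so sub: x + 8 = 1 or -3.
Step 3. [x + 8 = 1 or -3] subtract 8: x sits inside (… + 8). So sub: x = -7 or -11.

Answer: x ∈ {-11, -7}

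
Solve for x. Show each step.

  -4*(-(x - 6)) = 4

Step 1. [-4*(-(x - 6)) = 4] divide by the outer -4 ⇒ div: -(x - 6) = -1.
Step 2. [-(x - 6) = -1] LHS negated; negate both sides, so neg: x - 6 = 1.
Step 3. [x - 6 = 1] add 6: x sits inside (… - 6), so sub: x = 7.

Answer: x ∈ {7}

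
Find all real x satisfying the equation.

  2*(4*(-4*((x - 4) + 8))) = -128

Step 1. [2*(4*(-4*((x - 4) + 8))) = -128] LHS = 2·(…); ÷2 both sides ⇒ div: 4*(-4*((x - 4) + 8)) = -64.
Step 2. [4*(-4*((x - 4) + 8)) = -64] LHS = 4·(…); ÷4 both sides. So div: -4*((x - 4) + 8) = -16.
Step 3. [-4*((x - 4) + 8) = -16] -4 out front; divide by -4 ⇒ div: (x - 4) + 8 = 4.
Step 4. [(x - 4) + 8 = 4] the outer +8 inverts by subtracting 8. So sub: x - 4 = -4.
Step 5. [x - 4 = -4] -4 is outermost — add 4 both sides, so sub: x = 0.

Answer: x ∈ {0}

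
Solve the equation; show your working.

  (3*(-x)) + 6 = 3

Step 1. [(3*(-x)) + 6 = 3] peel the +6: subtract 6 from each side, so sub: 3*(-x) = -3.
Step 2. [3*(-x) = -3] leading coefficient 3: divide by 3, so div: -x = -1.
Step 3. [-x = -1] flip signs both sides, so neg: x = 1.

Answer: x ∈ {1}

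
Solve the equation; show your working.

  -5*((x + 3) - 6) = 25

Step 1. [-5*((x + 3) - 6) = 25] divide by the outer -5, so div: (x + 3) - 6 = -5.
Step 2. [(x + 3) - 6 = -5] peel the -6: add 6 from each side. So sub: x + 3 = 1.
Step 3. [x + 3 = 1] subtract 3: x sits inside (… + 3), so sub: x = -2.

Answer: x ∈ {-2}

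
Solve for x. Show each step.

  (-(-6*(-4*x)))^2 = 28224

Step 1. [(-(-6*(-4*x)))^2 = 28224] 28224 ≥ 0, LHS is (·)² — take ±√. So sqrt: -(-6*(-4*x)) = 168 or -168.
Step 2. [-(-6*(-4*x)) = 168 or -168] flip signs both sides ⇒ neg: -6*(-4*x) = -168 or 168.
Step 3. [-6*(-4*x) = -168 or 168] leading coefficient -6: divide by -6, so div: -4*x = 28 or -28.
Step 4. [-4*x = 28 or -28] leading coefficient -4: divide by -4, so div: x = -7 or 7.

Answer: x ∈ {-7, 7}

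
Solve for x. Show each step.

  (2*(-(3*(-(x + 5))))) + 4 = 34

Step 1. [(2*(-(3*(-(x + 5))))) + 4 = 34] 2 divides every term; factor it out, so factor: (-(3*(-(x + 5)))) + 2 = 17.
Step 2. [(-(3*(-(x + 5)))) + 2 = 17] peel the +2: subtract 2 from each side. So sub: -(3*(-(x + 5))) = 15.
Step 3. [-(3*(-(x + 5))) = 15] leading − — multiply by −1. So neg: 3*(-(x + 5)) = -15.
Step 4. [3*(-(x + 5)) = -15] divide by the outer 3 ⇒ div: -(x + 5) = -5.
Step 5. [-(x + 5) = -5] flip signs both sides. So neg: x + 5 = 5.
Step 6. [x + 5 = 5] 5 comes off first (subtract 5) ⇒ sub: x = 0.

Answer: x ∈ {0}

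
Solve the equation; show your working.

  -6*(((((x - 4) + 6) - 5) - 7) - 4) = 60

Step 1. [-6*(((((x - 4) + 6) - 5) - 7) - 4) = 60] -6·(inner) — divide through by -6, so div: ((((x - 4) + 6) - 5) - 7) - 4 = -10.
Step 2. [((((x - 4) + 6) - 5) - 7) - 4 = -10] -4 is outermost — add 4 both sides. So sub: (((x - 4) + 6) - 5) - 7 = -6.
Step 3. [(((x - 4) + 6) - 5) - 7 = -6] 7 comes off first (add 7), so sub: ((x - 4) + 6) - 5 = 1.
Step 4. [((x - 4) + 6) - 5 = 1] the outer -5 inverts by adding 5. So sub: (x - 4) + 6 = 6.
Step 5. [(x - 4) + 6 = 6] peel the +6: subtract 6 from each side, so sub: x - 4 = 0.
Step 6. [x - 4 = 0] add 4: x sits inside (… - 4) ⇒ sub: x = 4.

Answer: x ∈ {4}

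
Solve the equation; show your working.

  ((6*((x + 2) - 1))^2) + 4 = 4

Step 1. [((6*((x + 2) - 1))^2) + 4 = 4] peel the +4: subtract 4 from each side, so sub: (6*((x + 2) - 1))^2 = 0.
Step 2. [(6*((x + 2) - 1))^2 = 0] 0 ≥ 0, LHS is (·)² — take ±√. So sqrt: 6*((x + 2) - 1) = 0.
Step 3. [6*((x + 2) - 1) = 0] leading coefficient 6: divide by 6. So div: (x + 2) - 1 = 0.
Step 4. [(x + 2) - 1 = 0] peel the -1: add 1 from each side ⇒ sub: x + 2 = 1.
Step 5. [x + 2 = 1] +2 is outermost — subtract 2 both sides. So sub: x = -1.

Answer: x ∈ {-1}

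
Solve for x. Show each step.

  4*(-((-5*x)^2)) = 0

Step 1. [4*(-((-5*x)^2)) = 0] leading coefficient 4: divide by 4, so div: -((-5*x)^2) = 0.
Step 2. [-((-5*x)^2) = 0] LHS negated; negate both sides ⇒ neg: (-5*x)^2 = 0.
Step 3. [(-5*x)^2 = 0] 0 ≥ 0, LHS is (·)² — take ±√. So sqrt: -5*x = 0.
Step 4. [-5*x = 0] leading coefficient -5: divide by -5 ⇒ div: x = 0.

Answer: x ∈ {0}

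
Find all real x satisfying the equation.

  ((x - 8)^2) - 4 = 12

Step 1. [((x - 8)^2) - 4 = 12] -4 is outermost — add 4 both sides. So sub: (x - 8)^2 = 16.
Step 2. [(x - 8)^2 = 16] LHS squared, RHS 16 ≥ 0: apply √ (±). So sqrt: x - 8 = 4 or -4.
Step 3. [x - 8 = 4 or -4] add 8: x sits inside (… - 8) ⇒ sub: x = 12 or 4.

Answer: x ∈ {4, 12}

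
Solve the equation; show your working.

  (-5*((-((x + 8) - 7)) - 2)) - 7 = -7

Step 1. [(-5*((-((x + 8) - 7)) - 2)) - 7 = -7] 7 comes off first (add 7), so sub: -5*((-((x + 8) - 7)) - 2) = 0.
Step 2. [-5*((-((x + 8) - 7)) - 2) = 0] leading coefficient -5: divide by -5, so div: (-((x + 8) - 7)) - 2 = 0.
Step 3. [(-((x + 8) - 7)) - 2 = 0] -2 is outermost — add 2 both sides, so sub: -((x + 8) - 7) = 2.
Step 4. [-((x + 8) - 7) = 2] flip signs both sides ⇒ neg: (x + 8) - 7 = -2.
Step 5. [(x + 8) - 7 = -2] -7 is outermost — add 7 both sides. So sub: x + 8 = 5.
Step 6. [x + 8 = 5] 8 comes off first (subtract 8) ⇒ sub: x = -3.

Answer: x ∈ {-3}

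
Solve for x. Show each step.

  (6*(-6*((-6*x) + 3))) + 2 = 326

Step 1. [(6*(-6*((-6*x) + 3))) + 2 = 326] the outer +2 inverts by subtracting 2. So sub: 6*(-6*((-6*x) + 3)) = 324.
Step 2. [6*(-6*((-6*x) + 3)) = 324] 6·(inner) — divide through by 6 ⇒ div: -6*((-6*x) + 3) = 54.
Step 3. [-6*((-6*x) + 3) = 54] -6 out front; divide by -6. So div: (-6*x) + 3 = -9.
Step 4. [(-6*x) + 3 = -9] peel the +3: subtract 3 from each side, so sub: -6*x = -12.
Step 5. [-6*x = -12] leading coefficient -6: divide by -6, so div: x = 2.

Answer: x ∈ {2}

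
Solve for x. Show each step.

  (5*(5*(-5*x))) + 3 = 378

Step 1. [(5*(5*(-5*x))) + 3 = 378] 3 comes off first (subtract 3). So sub: 5*(5*(-5*x)) = 375.
Step 2. [5*(5*(-5*x)) = 375] divide by the outer 5 ⇒ div: 5*(-5*x) = 75.
Step 3. [5*(-5*x) = 75] divide by the outer 5. So div: -5*x = 15.
Step 4. [-5*x = 15] leading coefficient -5: divide by -5. So div: x = -3.

Answer: x ∈ {-3}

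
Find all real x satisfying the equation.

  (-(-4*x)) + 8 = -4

Step 1. [(-(-4*x)) + 8 = -4] +8 is outermost — subtract 8 both sides. So sub: -(-4*x) = -12.
Step 2. [-(-4*x) = -12] LHS negated; negate both sides, so neg: -4*x = 12.
Step 3. [-4*x = 12] -4 out front; divide by -4, so div: x = -3.

Answer: x ∈ {-3}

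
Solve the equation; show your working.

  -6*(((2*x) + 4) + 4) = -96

Step 1. [-6*(((2*x) + 4) + 4) = -96] LHS = -6·(…); ÷-6 both sides ⇒ div: ((2*x) + 4) + 4 = 16.
Step 2. [((2*x) + 4) + 4 = 16] the outer +4 inverts by subtracting 4. So sub: (2*x) + 4 = 12.
Step 3. [(2*x) + 4 = 12] +4 is outermost — subtract 4 both sides ⇒ sub: 2*x = 8.
Step 4. [2*x = 8] LHS = 2·(…); ÷2 both sides. So div: x = 4.

Answer: x ∈ {4}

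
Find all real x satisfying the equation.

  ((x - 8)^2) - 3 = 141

Step 1. [((x - 8)^2) - 3 = 141] add 3: x sits inside (… - 3). So sub: (x - 8)^2 = 144.
Step 2. [(x - 8)^2 = 144] 144 ≥ 0, LHS is (·)² — take ±√. So sqrt: x - 8 = 12 or -12.
Step 3. [x - 8 = 12 or -12] -8 is outermost — add 8 both sides ⇒ sub: x = 20 or -4.

Answer: x ∈ {-4, 20}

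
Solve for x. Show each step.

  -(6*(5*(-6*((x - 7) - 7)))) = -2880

Step 1. [-(6*(5*(-6*((x - 7) - 7)))) = -2880] LHS negated; negate both sides ⇒ neg: 6*(5*(-6*((x - 7) - 7))) = 2880.
Step 2. [6*(5*(-6*((x - 7) - 7))) = 2880] LHS = 6·(…); ÷6 both sides, so div: 5*(-6*((x - 7) - 7)) = 480.
Step 3. [5*(-6*((x - 7) - 7)) = 480] leading coefficient 5: divide by 5, so div: -6*((x - 7) - 7) = 96.
Step 4. [-6*((x - 7) - 7) = 96] -6 out front; divide by -6. So div: (x - 7) - 7 = -16.
Step 5. [(x - 7) - 7 = -16] -7 is outermost — add 7 both sides ⇒ sub: x - 7 = -9.
Step 6. [x - 7 = -9] -7 is outermost — add 7 both sides. So sub: x = -2.

Answer: x ∈ {-2}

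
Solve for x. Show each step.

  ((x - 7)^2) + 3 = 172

Step 1. [((x - 7)^2) + 3 = 172] the outer +3 inverts by subtracting 3. So sub: (x - 7)^2 = 169.
Step 2. [(x - 7)^2 = 169] LHS squared, RHS 169 ≥ 0: apply √ (±) ⇒ sqrt: x - 7 = 13 or -13.
Step 3. [x - 7 = 13 or -13] -7 is outermost — add 7 both sides. So sub: x = 20 or -6.

Answer: x ∈ {-6, 20}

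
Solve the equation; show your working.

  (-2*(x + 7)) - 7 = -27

Step 1. [(-2*(x + 7)) - 7 = -27] peel the -7: add 7 from each side ⇒ sub: -2*(x + 7) = -20.
Step 2. [-2*(x + 7) = -20] divide by the outer -2. So div: x + 7 = 10.
Step 3. [x + 7 = 10] subtract 7: x sits inside (… + 7) ⇒ sub: x = 3.

Answer: x ∈ {3}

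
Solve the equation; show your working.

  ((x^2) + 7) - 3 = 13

Step 1. [((x^2) + 7) - 3 = 13] the outer -3 inverts by adding 3. So sub: (x^2) + 7 = 16.
Step 2. [(x^2) + 7 = 16] subtract 7: x sits inside (… + 7) ⇒ sub: x^2 = 9.
Step 3. [x^2 = 9] LHS squared, RHS 9 ≥ 0: apply √ (±) ⇒ sqrt: x = 3 or -3.

Answer: x ∈ {-3, 3}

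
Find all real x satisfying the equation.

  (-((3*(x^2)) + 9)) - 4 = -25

Step 1. [(-((3*(x^2)) + 9)) - 4 = -25] add 4: x sits inside (… - 4) ⇒ sub: -((3*(x^2)) + 9) = -21.
Step 2. [-((3*(x^2)) + 9) = -21] leading − — multiply by −1, so neg: (3*(x^2)) + 9 = 21.
Step 3. [(3*(x^2)) + 9 = 21] common factor 3 (LHS and 21) — divide through, so factor: (x^2) + 3 = 7.
Step 4. [(x^2) + 3 = 7] +3 is outermost — subtract 3 both sides. So sub: x^2 = 4.
Step 5. [x^2 = 4] √ both sides: 4 ≥ 0 gives two branches ⇒ sqrt: x = 2 or -2.

Answer: x ∈ {-2, 2}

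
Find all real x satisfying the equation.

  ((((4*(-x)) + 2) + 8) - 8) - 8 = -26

Step 1. [((((4*(-x)) + 2) + 8) - 8) - 8 = -26] add 8: x sits inside (… - 8). So sub: (((4*(-x)) + 2) + 8) - 8 = -18.
Step 2. [(((4*(-x)) + 2) + 8) - 8 = -18] peel the -8: add 8 from each side. So sub: ((4*(-x)) + 2) + 8 = -10.
Step 3. [((4*(-x)) + 2) + 8 = -10] 8 comes off first (subtract 8), so sub: (4*(-x)) + 2 = -18.
Step 4. [(4*(-x)) + 2 = -18] the outer +2 inverts by subtracting 2. So sub: 4*(-x) = -20.
Step 5. [4*(-x) = -20] 4·(inner) — divide through by 4. So div: -x = -5.
Step 6. [-x = -5] LHS negated; negate both sides, so neg: x = 5.

Answer: x ∈ {5}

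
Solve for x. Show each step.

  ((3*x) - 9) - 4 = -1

Step 1. [((3*x) - 9) - 4 = -1] the outer -4 inverts by adding 4 ⇒ sub: (3*x) - 9 = 3.
Step 2. [(3*x) - 9 = 3] 3 | LHS and 3 | 3: pull 3 out ⇒ factor: x - 3 = 1.
Step 3. [x - 3 = 1] 3 comes off first (add 3). So sub: x = 4.

Answer: x ∈ {4}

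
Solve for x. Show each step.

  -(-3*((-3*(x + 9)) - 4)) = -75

Step 1. [-(-3*((-3*(x + 9)) - 4)) = -75] leading − — multiply by −1. So neg: -3*((-3*(x + 9)) - 4) = 75.
Step 2. [-3*((-3*(x + 9)) - 4) = 75] -3·(inner) — divide through by -3 ⇒ div: (-3*(x + 9)) - 4 = -25.
Step 3. [(-3*(x + 9)) - 4 = -25] 4 comes off first (add 4), so sub: -3*(x + 9) = -21.
Step 4. [-3*(x + 9) = -21] LHS = -3·(…); ÷-3 both sides. So div: x + 9 = 7.
Step 5. [x + 9 = 7] +9 is outermost — subtract 9 both sides, so sub: x = -2.

Answer: x ∈ {-2}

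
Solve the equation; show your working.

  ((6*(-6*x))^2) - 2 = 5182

Step 1. [((6*(-6*x))^2) - 2 = 5182] peel the -2: add 2 from each side. So sub: (6*(-6*x))^2 = 5184.
Step 2. [(6*(-6*x))^2 = 5184] 5184 ≥ 0, LHS is (·)² — take ±√, so sqrt: 6*(-6*x) = 72 or -72.
Step 3. [6*(-6*x) = 72 or -72] leading coefficient 6: divide by 6, so div: -6*x = 12 or -12.
Step 4. [-6*x = 12 or -12] -6·(inner) — divide through by -6, so div: x = -2 or 2.

Answer: x ∈ {-2, 2}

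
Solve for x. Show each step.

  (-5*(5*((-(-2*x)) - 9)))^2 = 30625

Step 1. [(-5*(5*((-(-2*x)) - 9)))^2 = 30625] 30625 ≥ 0, LHS is (·)² — take ±√. So sqrt: -5*(5*((-(-2*x)) - 9)) = 175 or -175.
Step 2. [-5*(5*((-(-2*x)) - 9)) = 175 or -175] -5·(inner) — divide through by -5. So div: 5*((-(-2*x)) - 9) = -35 or 35.
Step 3. [5*((-(-2*x)) - 9) = -35 or 35] LHS = 5·(…); ÷5 both sides. So div: (-(-2*x)) - 9 = -7 or 7.
Step 4. [(-(-2*x)) - 9 = -7 or 7] 9 comes off first (add 9) ⇒ sub: -(-2*x) = 2 or 16.
Step 5. [-(-2*x) = 2 or 16] LHS negated; negate both sides. So neg: -2*x = -2 or -16.
Step 6. [-2*x = -2 or -16] -2·(inner) — divide through by -2. So div: x = 1 or 8.

Answer: x ∈ {1, 8}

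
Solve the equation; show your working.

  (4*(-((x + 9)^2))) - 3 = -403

Step 1. [(4*(-((x + 9)^2))) - 3 = -403] add 3: x sits inside (… - 3). So sub: 4*(-((x + 9)^2)) = -400.
Step 2. [4*(-((x + 9)^2)) = -400] 4·(inner) — divide through by 4 ⇒ div: -((x + 9)^2) = -100.
Step 3. [-((x + 9)^2) = -100] leading − — multiply by −1 ⇒ neg: (x + 9)^2 = 100.
Step 4. [(x + 9)^2 = 100] LHS squared, RHS 100 ≥ 0: apply √ (±), so sqrt: x + 9 = 10 or -10.
Step 5. [x + 9 = 10 or -10] +9 is outermost — subtract 9 both sides, so sub: x = 1 or -19.

Answer: x ∈ {-19, 1}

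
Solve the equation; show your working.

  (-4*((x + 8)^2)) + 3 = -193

Step 1. [(-4*((x + 8)^2)) + 3 = -193] the outer +3 inverts by subtracting 3 ⇒ sub: -4*((x + 8)^2) = -196.
Step 2. [-4*((x + 8)^2) = -196] leading coefficient -4: divide by -4 ⇒ div: (x + 8)^2 = 49.
Step 3. [(x + 8)^2 = 49] 49 ≥ 0, LHS is (·)² — take ±√ ⇒ sqrt: x + 8 = 7 or -7.
Step 4. [x + 8 = 7 or -7] peel the +8: subtract 8 from each side ⇒ sub: x = -1 or -15.

Answer: x ∈ {-15, -1}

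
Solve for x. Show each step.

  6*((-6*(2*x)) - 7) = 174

Step 1. [6*((-6*(2*x)) - 7) = 174] leading coefficient 6: divide by 6, so div: (-6*(2*x)) - 7 = 29.
Step 2. [(-6*(2*x)) - 7 = 29] peel the -7: add 7 from each side, so sub: -6*(2*x) = 36.
Step 3. [-6*(2*x) = 36] -6·(inner) — divide through by -6. So div: 2*x = -6.
Step 4. [2*x = -6] LHS = 2·(…); ÷2 both sides. So div: x = -3.

Answer: x ∈ {-3}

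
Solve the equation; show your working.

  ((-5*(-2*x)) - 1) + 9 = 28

Step 1. [((-5*(-2*x)) - 1) + 9 = 28] subtract 9: x sits inside (… + 9). So sub: (-5*(-2*x)) - 1 = 19.
Step 2. [(-5*(-2*x)) - 1 = 19] add 1: x sits inside (… - 1), so sub: -5*(-2*x) = 20.
Step 3. [-5*(-2*x) = 20] divide by the outer -5, so div: -2*x = -4.
Step 4. [-2*x = -4] leading coefficient -2: divide by -2. So div: x = 2.

Answer: x ∈ {2}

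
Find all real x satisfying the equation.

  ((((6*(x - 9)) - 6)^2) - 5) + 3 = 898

Step 1. [((((6*(x - 9)) - 6)^2) - 5) + 3 = 898] 3 comes off first (subtract 3) ⇒ sub: (((6*(x - 9)) - 6)^2) - 5 = 895.
Step 2. [(((6*(x - 9)) - 6)^2) - 5 = 895] 5 comes off first (add 5) ⇒ sub: ((6*(x - 9)) - 6)^2 = 900.
Step 3. [((6*(x - 9)) - 6)^2 = 900] LHS squared, RHS 900 ≥ 0: apply √ (±). So sqrt: (6*(x - 9)) - 6 = 30 or -30.
Step 4. [(6*(x - 9)) - 6 = 30 or -30] -6 is outermost — add 6 both sides, so sub: 6*(x - 9) = 36 or -24.
Step 5. [6*(x - 9) = 36 or -24] 6 out front; divide by 6, so div: x - 9 = 6 or -4.
Step 6. [x - 9 = 6 or -4] -9 is outermost — add 9 both sides, so sub: x = 15 or 5.

Answer: x ∈ {5, 15}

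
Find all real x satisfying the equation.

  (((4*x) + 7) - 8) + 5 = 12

Step 1. [(((4*x) + 7) - 8) + 5 = 12] peel the +5: subtract 5 from each side. So sub: ((4*x) + 7) - 8 = 7.
Step 2. [((4*x) + 7) - 8 = 7] 8 comes off first (add 8). So sub: (4*x) + 7 = 15.
Step 3. [(4*x) + 7 = 15] 7 comes off first (subtract 7). So sub: 4*x = 8.
Step 4. [4*x = 8] leading coefficient 4: divide by 4. So div: x = 2.

Answer: x ∈ {2}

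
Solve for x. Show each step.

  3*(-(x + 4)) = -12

Step 1. [3*(-(x + 4)) = -12] LHS = 3·(…); ÷3 both sides, so div: -(x + 4) = -4.
Step 2. [-(x + 4) = -4] flip signs both sides. So neg: x + 4 = 4.
Step 3. [x + 4 = 4] 4 comes off first (subtract 4), so sub: x = 0.

Answer: x ∈ {0}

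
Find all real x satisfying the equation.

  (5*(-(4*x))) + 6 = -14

Step 1. [(5*(-(4*x))) + 6 = -14] +6 is outermost — subtract 6 both sides ⇒ sub: 5*(-(4*x)) = -20.
Step 2. [5*(-(4*x)) = -20] divide by the outer 5. So div: -(4*x) = -4.
Step 3. [-(4*x) = -4] leading − — multiply by −1, so neg: 4*x = 4.
Step 4. [4*x = 4] divide by the outer 4 ⇒ div: x = 1.

Answer: x ∈ {1}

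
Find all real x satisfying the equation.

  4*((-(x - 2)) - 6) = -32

Step 1. [4*((-(x - 2)) - 6) = -32] leading coefficient 4: divide by 4. So div: (-(x - 2)) - 6 = -8.
Step 2. [(-(x - 2)) - 6 = -8] the outer -6 inverts by adding 6, so sub: -(x - 2) = -2.
Step 3. [-(x - 2) = -2] leading − — multiply by −1, so neg: x - 2 = 2.
Step 4. [x - 2 = 2] -2 is outermost — add 2 both sides, so sub: x = 4.

Answer: x ∈ {4}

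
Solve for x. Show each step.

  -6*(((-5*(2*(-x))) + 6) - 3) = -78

Step 1. [-6*(((-5*(2*(-x))) + 6) - 3) = -78] LHS = -6·(…); ÷-6 both sides. So div: ((-5*(2*(-x))) + 6) - 3 = 13.
Step 2. [((-5*(2*(-x))) + 6) - 3 = 13] peel the -3: add 3 from each side. So sub: (-5*(2*(-x))) + 6 = 16.
Step 3. [(-5*(2*(-x))) + 6 = 16] the outer +6 inverts by subtracting 6. So sub: -5*(2*(-x)) = 10.
Step 4. [-5*(2*(-x)) = 10] divide by the outer -5. So div: 2*(-x) = -2.
Step 5. [2*(-x) = -2] LHS = 2·(…); ÷2 both sides. So div: -x = -1.
Step 6. [-x = -1] flip signs both sides, so neg: x = 1.

Answer: x ∈ {1}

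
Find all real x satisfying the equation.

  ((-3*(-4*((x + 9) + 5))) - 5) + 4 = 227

Step 1. [((-3*(-4*((x + 9) + 5))) - 5) + 4 = 227] +4 is outermost — subtract 4 both sides ⇒ sub: (-3*(-4*((x + 9) + 5))) - 5 = 223.
Step 2. [(-3*(-4*((x + 9) + 5))) - 5 = 223] add 5: x sits inside (… - 5). So sub: -3*(-4*((x + 9) + 5)) = 228.
Step 3. [-3*(-4*((x + 9) + 5)) = 228] divide by the outer -3. So div: -4*((x + 9) + 5) = -76.
Step 4. [-4*((x + 9) + 5) = -76] -4·(inner) — divide through by -4. So div: (x + 9) + 5 = 19.
Step 5. [(x + 9) + 5 = 19] peel the +5: subtract 5 from each side ⇒ sub: x + 9 = 14.
Step 6. [x + 9 = 14] the outer +9 inverts by subtracting 9, so sub: x = 5.

Answer: x ∈ {5}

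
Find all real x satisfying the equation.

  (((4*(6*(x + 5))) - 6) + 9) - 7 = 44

Step 1. [(((4*(6*(x + 5))) - 6) + 9) - 7 = 44] peel the -7: add 7 from each side, so sub: ((4*(6*(x + 5))) - 6) + 9 = 51.
Step 2. [((4*(6*(x + 5))) - 6) + 9 = 51] +9 is outermost — subtract 9 both sides ⇒ sub: (4*(6*(x + 5))) - 6 = 42.
Step 3. [(4*(6*(x + 5))) - 6 = 42] -6 is outermost — add 6 both sides. So sub: 4*(6*(x + 5)) = 48.
Step 4. [4*(6*(x + 5)) = 48] 4·(inner) — divide through by 4, so div: 6*(x + 5) = 12.
Step 5. [6*(x + 5) = 12] 6 out front; divide by 6, so div: x + 5 = 2.
Step 6. [x + 5 = 2] subtract 5: x sits inside (… + 5), so sub: x = -3.

Answer: x ∈ {-3}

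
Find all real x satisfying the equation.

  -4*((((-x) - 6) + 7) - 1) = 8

Step 1. [-4*((((-x) - 6) + 7) - 1) = 8] LHS = -4·(…); ÷-4 both sides. So div: (((-x) - 6) + 7) - 1 = -2.
Step 2. [(((-x) - 6) + 7) - 1 = -2] add 1: x sits inside (… - 1) ⇒ sub: ((-x) - 6) + 7 = -1.
Step 3. [((-x) - 6) + 7 = -1] peel the +7: subtract 7 from each side ⇒ sub: (-x) - 6 = -8.
Step 4. [(-x) - 6 = -8] peel the -6: add 6 from each side. So sub: -x = -2.
Step 5. [-x = -2] flip signs both sides. So neg: x = 2.

Answer: x ∈ {2}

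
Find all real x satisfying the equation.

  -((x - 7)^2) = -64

Step 1. [-((x - 7)^2) = -64] flip signs both sides. So neg: (x - 7)^2 = 64.
Step 2. [(x - 7)^2 = 64] LHS squared, RHS 64 ≥ 0: apply √ (±). So sqrt: x - 7 = 8 or -8.
Step 3. [x - 7 = 8 or -8] -7 is outermost — add 7 both sides ⇒ sub: x = 15 or -1.

Answer: x ∈ {-1, 15}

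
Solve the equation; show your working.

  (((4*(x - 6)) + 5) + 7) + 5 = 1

Step 1. [(((4*(x - 6)) + 5) + 7) + 5 = 1] +5 is outermost — subtract 5 both sides. So sub: ((4*(x - 6)) + 5) + 7 = -4.
Step 2. [((4*(x - 6)) + 5) + 7 = -4] subtract 7: x sits inside (… + 7), so sub: (4*(x - 6)) + 5 = -11.
Step 3. [(4*(x - 6)) + 5 = -11] the outer +5 inverts by subtracting 5, so sub: 4*(x - 6) = -16.
Step 4. [4*(x - 6) = -16] leading coefficient 4: divide by 4, so div: x - 6 = -4.
Step 5. [x - 6 = -4] add 6: x sits inside (… - 6) ⇒ sub: x = 2.

Answer: x ∈ {2}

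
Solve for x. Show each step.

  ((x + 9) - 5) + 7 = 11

Step 1. [((x + 9) - 5) + 7 = 11] peel the +7: subtract 7 from each side. So sub: (x + 9) - 5 = 4.
Step 2. [(x + 9) - 5 = 4] the outer -5 inverts by adding 5, so sub: x + 9 = 9.
Step 3. [x + 9 = 9] 9 comes off first (subtract 9). So sub: x = 0.

Answer: x ∈ {0}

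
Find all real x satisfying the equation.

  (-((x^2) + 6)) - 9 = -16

Step 1. [(-((x^2) + 6)) - 9 = -16] the outer -9 inverts by adding 9 ⇒ sub: -((x^2) + 6) = -7.
Step 2. [-((x^2) + 6) = -7] leading − — multiply by −1, so neg: (x^2) + 6 = 7.
Step 3. [(x^2) + 6 = 7] +6 is outermost — subtract 6 both sides ⇒ sub: x^2 = 1.
Step 4. [x^2 = 1] √ both sides: 1 ≥ 0 gives two branches ⇒ sqrt: x = 1 or -1.

Answer: x ∈ {-1, 1}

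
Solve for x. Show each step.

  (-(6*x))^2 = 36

Step 1. [(-(6*x))^2 = 36] 36 ≥ 0, LHS is (·)² — take ±√. So sqrt: -(6*x) = 6 or -6.
Step 2. [-(6*x) = 6 or -6] flip signs both sides. So neg: 6*x = -6 or 6.
Step 3. [6*x = -6 or 6] LHS = 6·(…); ÷6 both sides, so div: x = -1 or 1.

Answer: x ∈ {-1, 1}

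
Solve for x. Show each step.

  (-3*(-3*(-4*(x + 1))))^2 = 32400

Step 1. [(-3*(-3*(-4*(x + 1))))^2 = 32400] LHS squared, RHS 32400 ≥ 0: apply √ (±). So sqrt: -3*(-3*(-4*(x + 1))) = 180 or -180.
Step 2. [-3*(-3*(-4*(x + 1))) = 180 or -180] divide by the outer -3, so div: -3*(-4*(x + 1)) = -60 or 60.
Step 3. [-3*(-4*(x + 1)) = -60 or 60] LHS = -3·(…); ÷-3 both sides ⇒ div: -4*(x + 1) = 20 or -20.
Step 4. [-4*(x + 1) = 20 or -20] -4 out front; divide by -4. So div: x + 1 = -5 or 5.
Step 5. [x + 1 = -5 or 5] subtract 1: x sits inside (… + 1), so sub: x = -6 or 4.

Answer: x ∈ {-6, 4}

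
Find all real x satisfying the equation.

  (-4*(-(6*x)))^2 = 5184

Step 1. [(-4*(-(6*x)))^2 = 5184] 5184 ≥ 0, LHS is (·)² — take ±√ ⇒ sqrt: -4*(-(6*x)) = 72 or -72.
Step 2. [-4*(-(6*x)) = 72 or -72] LHS = -4·(…); ÷-4 both sides ⇒ div: -(6*x) = -18 or 18.
Step 3. [-(6*x) = -18 or 18] leading − — multiply by −1, so neg: 6*x = 18 or -18.
Step 4. [6*x = 18 or -18] divide by the outer 6, so div: x = 3 or -3.

Answer: x ∈ {-3, 3}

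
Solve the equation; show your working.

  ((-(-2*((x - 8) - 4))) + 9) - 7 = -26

Step 1. [((-(-2*((x - 8) - 4))) + 9) - 7 = -26] peel the -7: add 7 from each side, so sub: (-(-2*((x - 8) - 4))) + 9 = -19.
Step 2. [(-(-2*((x - 8) - 4))) + 9 = -19] 9 comes off first (subtract 9). So sub: -(-2*((x - 8) - 4)) = -28.
Step 3. [-(-2*((x - 8) - 4)) = -28] LHS negated; negate both sides ⇒ neg: -2*((x - 8) - 4) = 28.
Step 4. [-2*((x - 8) - 4) = 28] leading coefficient -2: divide by -2. So div: (x - 8) - 4 = -14.
Step 5. [(x - 8) - 4 = -14] 4 comes off first (add 4) ⇒ sub: x - 8 = -10.
Step 6. [x - 8 = -10] -8 is outermost — add 8 both sides. So sub: x = -2.

Answer: x ∈ {-2}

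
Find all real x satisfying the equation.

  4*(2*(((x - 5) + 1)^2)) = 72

Step 1. [4*(2*(((x - 5) + 1)^2)) = 72] 4·(inner) — divide through by 4. So div: 2*(((x - 5) + 1)^2) = 18.
Step 2. [2*(((x - 5) + 1)^2) = 18] divide by the outer 2. So div: ((x - 5) + 1)^2 = 9.
Step 3. [((x - 5) + 1)^2 = 9] 9 ≥ 0, LHS is (·)² — take ±√. So sqrt: (x - 5) + 1 = 3 or -3.
Step 4. [(x - 5) + 1 = 3 or -3] subtract 1: x sits inside (… + 1), so sub: x - 5 = 2 or -4.
Step 5. [x - 5 = 2 or -4] -5 is outermost — add 5 both sides, so sub: x = 7 or 1.

Answer: x ∈ {1, 7}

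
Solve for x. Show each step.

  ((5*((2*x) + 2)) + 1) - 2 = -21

Step 1. [((5*((2*x) + 2)) + 1) - 2 = -21] add 2: x sits inside (… - 2), so sub: (5*((2*x) + 2)) + 1 = -19.
Step 2. [(5*((2*x) + 2)) + 1 = -19] +1 is outermost — subtract 1 both sides. So sub: 5*((2*x) + 2) = -20.
Step 3. [5*((2*x) + 2) = -20] 5·(inner) — divide through by 5. So div: (2*x) + 2 = -4.
Step 4. [(2*x) + 2 = -4] subtract 2: x sits inside (… + 2). So sub: 2*x = -6.
Step 5. [2*x = -6] LHS = 2·(…); ÷2 both sides. So div: x = -3.

Answer: x ∈ {-3}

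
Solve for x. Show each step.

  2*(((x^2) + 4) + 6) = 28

Step 1. [2*(((x^2) + 4) + 6) = 28] leading coefficient 2: divide by 2. So div: ((x^2) + 4) + 6 = 14.
Step 2. [((x^2) + 4) + 6 = 14] peel the +6: subtract 6 from each side ⇒ sub: (x^2) + 4 = 8.
Step 3. [(x^2) + 4 = 8] peel the +4: subtract 4 from each side ⇒ sub: x^2 = 4.
Step 4. [x^2 = 4] √ both sides: 4 ≥ 0 gives two branches ⇒ sqrt: x = 2 or -2.

Answer: x ∈ {-2, 2}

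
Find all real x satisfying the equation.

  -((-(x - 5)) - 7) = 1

Step 1. [-((-(x - 5)) - 7) = 1] leading − — multiply by −1. So neg: (-(x - 5)) - 7 = -1.
Step 2. [(-(x - 5)) - 7 = -1] 7 comes off first (add 7). So sub: -(x - 5) = 6.
Step 3. [-(x - 5) = 6] leading − — multiply by −1. So neg: x - 5 = -6.
Step 4. [x - 5 = -6] the outer -5 inverts by adding 5. So sub: x = -1.

Answer: x ∈ {-1}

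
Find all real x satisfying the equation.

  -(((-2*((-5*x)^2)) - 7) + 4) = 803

Step 1. [-(((-2*((-5*x)^2)) - 7) + 4) = 803] LHS negated; negate both sides. So neg: ((-2*((-5*x)^2)) - 7) + 4 = -803.
Step 2. [((-2*((-5*x)^2)) - 7) + 4 = -803] subtract 4: x sits inside (… + 4), so sub: (-2*((-5*x)^2)) - 7 = -807.
Step 3. [(-2*((-5*x)^2)) - 7 = -807] peel the -7: add 7 from each side, so sub: -2*((-5*x)^2) = -800.
Step 4. [-2*((-5*x)^2) = -800] -2 out front; divide by -2, so div: (-5*x)^2 = 400.
Step 5. [(-5*x)^2 = 400] LHS squared, RHS 400 ≥ 0: apply √ (±), so sqrt: -5*x = 20 or -20.
Step 6. [-5*x = 20 or -20] leading coefficient -5: divide by -5 ⇒ div: x = -4 or 4.

Answer: x ∈ {-4, 4}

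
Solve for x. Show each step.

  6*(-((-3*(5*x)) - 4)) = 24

Step 1. [6*(-((-3*(5*x)) - 4)) = 24] 6·(inner) — divide through by 6, so div: -((-3*(5*x)) - 4) = 4.
Step 2. [-((-3*(5*x)) - 4) = 4] LHS negated; negate both sides. So neg: (-3*(5*x)) - 4 = -4.
Step 3. [(-3*(5*x)) - 4 = -4] 4 comes off first (add 4), so sub: -3*(5*x) = 0.
Step 4. [-3*(5*x) = 0] LHS = -3·(…); ÷-3 both sides ⇒ div: 5*x = 0.
Step 5. [5*x = 0] 5·(inner) — divide through by 5 ⇒ div: x = 0.

Answer: x ∈ {0}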